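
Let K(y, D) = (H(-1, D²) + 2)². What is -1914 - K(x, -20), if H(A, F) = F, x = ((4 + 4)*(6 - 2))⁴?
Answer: -163518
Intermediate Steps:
x = 1048576 (x = (8*4)⁴ = 32⁴ = 1048576)
K(y, D) = (2 + D²)² (K(y, D) = (D² + 2)² = (2 + D²)²)
-1914 - K(x, -20) = -1914 - (2 + (-20)²)² = -1914 - (2 + 400)² = -1914 - 1*402² = -1914 - 1*161604 = -1914 - 161604 = -163518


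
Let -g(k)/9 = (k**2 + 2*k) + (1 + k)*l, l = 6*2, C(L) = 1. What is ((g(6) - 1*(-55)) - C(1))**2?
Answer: 1285956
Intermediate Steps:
l = 12
g(k) = -108 - 126*k - 9*k**2 (g(k) = -9*((k**2 + 2*k) + (1 + k)*12) = -9*((k**2 + 2*k) + (12 + 12*k)) = -9*(12 + k**2 + 14*k) = -108 - 126*k - 9*k**2)
((g(6) - 1*(-55)) - C(1))**2 = (((-108 - 126*6 - 9*6**2) - 1*(-55)) - 1*1)**2 = (((-108 - 756 - 9*36) + 55) - 1)**2 = (((-108 - 756 - 324) + 55) - 1)**2 = ((-1188 + 55) - 1)**2 = (-1133 - 1)**2 = (-1134)**2 = 1285956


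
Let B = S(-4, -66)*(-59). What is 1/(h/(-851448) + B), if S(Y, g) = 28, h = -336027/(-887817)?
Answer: -251976669672/416265458410153 ≈ -0.00060533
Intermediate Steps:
h = 112009/295939 (h = -336027*(-1/887817) = 112009/295939 ≈ 0.37849)
B = -1652 (B = 28*(-59) = -1652)
1/(h/(-851448) + B) = 1/((112009/295939)/(-851448) - 1652) = 1/((112009/295939)*(-1/851448) - 1652) = 1/(-112009/251976669672 - 1652) = 1/(-416265458410153/251976669672) = -251976669672/416265458410153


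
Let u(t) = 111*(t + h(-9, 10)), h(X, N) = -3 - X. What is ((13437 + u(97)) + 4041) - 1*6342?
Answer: 22569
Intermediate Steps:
u(t) = 666 + 111*t (u(t) = 111*(t + (-3 - 1*(-9))) = 111*(t + (-3 + 9)) = 111*(t + 6) = 111*(6 + t) = 666 + 111*t)
((13437 + u(97)) + 4041) - 1*6342 = ((13437 + (666 + 111*97)) + 4041) - 1*6342 = ((13437 + (666 + 10767)) + 4041) - 6342 = ((13437 + 11433) + 4041) - 6342 = (24870 + 4041) - 6342 = 28911 - 6342 = 22569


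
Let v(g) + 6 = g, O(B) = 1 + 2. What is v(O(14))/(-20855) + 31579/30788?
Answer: 15317963/14932180 ≈ 1.0258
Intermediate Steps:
O(B) = 3
v(g) = -6 + g
v(O(14))/(-20855) + 31579/30788 = (-6 + 3)/(-20855) + 31579/30788 = -3*(-1/20855) + 31579*(1/30788) = 3/20855 + 31579/30788 = 15317963/14932180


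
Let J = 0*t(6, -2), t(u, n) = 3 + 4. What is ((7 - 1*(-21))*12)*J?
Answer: 0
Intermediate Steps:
t(u, n) = 7
J = 0 (J = 0*7 = 0)
((7 - 1*(-21))*12)*J = ((7 - 1*(-21))*12)*0 = ((7 + 21)*12)*0 = (28*12)*0 = 336*0 = 0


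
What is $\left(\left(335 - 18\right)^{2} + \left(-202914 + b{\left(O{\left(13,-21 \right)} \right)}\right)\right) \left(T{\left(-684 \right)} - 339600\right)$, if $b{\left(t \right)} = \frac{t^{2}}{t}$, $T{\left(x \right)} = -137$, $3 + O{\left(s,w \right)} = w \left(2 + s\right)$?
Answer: $34905598591$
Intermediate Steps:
$O{\left(s,w \right)} = -3 + w \left(2 + s\right)$
$b{\left(t \right)} = t$
$\left(\left(335 - 18\right)^{2} + \left(-202914 + b{\left(O{\left(13,-21 \right)} \right)}\right)\right) \left(T{\left(-684 \right)} - 339600\right) = \left(\left(335 - 18\right)^{2} + \left(-202914 + \left(-3 + 2 \left(-21\right) + 13 \left(-21\right)\right)\right)\right) \left(-137 - 339600\right) = \left(317^{2} - 203232\right) \left(-339737\right) = \left(100489 - 203232\right) \left(-339737\right) = \left(-102743\right) \left(-339737\right) = 34905598591$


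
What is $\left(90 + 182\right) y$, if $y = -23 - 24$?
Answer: $-12784$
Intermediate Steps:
$y = -47$ ($y = -23 - 24 = -47$)
$\left(90 + 182\right) y = \left(90 + 182\right) \left(-47\right) = 272 \left(-47\right) = -12784$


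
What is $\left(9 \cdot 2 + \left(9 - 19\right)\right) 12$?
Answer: $96$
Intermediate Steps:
$\left(9 \cdot 2 + \left(9 - 19\right)\right) 12 = \left(18 + \left(9 - 19\right)\right) 12 = \left(18 - 10\right) 12 = 8 \cdot 12 = 96$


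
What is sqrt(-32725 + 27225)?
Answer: 10*I*sqrt(55) ≈ 74.162*I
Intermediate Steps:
sqrt(-32725 + 27225) = sqrt(-5500) = 10*I*sqrt(55)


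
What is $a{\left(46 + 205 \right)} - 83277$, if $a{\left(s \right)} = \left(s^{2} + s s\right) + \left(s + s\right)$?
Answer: $43227$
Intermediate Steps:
$a{\left(s \right)} = 2 s + 2 s^{2}$ ($a{\left(s \right)} = \left(s^{2} + s^{2}\right) + 2 s = 2 s^{2} + 2 s = 2 s + 2 s^{2}$)
$a{\left(46 + 205 \right)} - 83277 = 2 \left(46 + 205\right) \left(1 + \left(46 + 205\right)\right) - 83277 = 2 \cdot 251 \left(1 + 251\right) - 83277 = 2 \cdot 251 \cdot 252 - 83277 = 126504 - 83277 = 43227$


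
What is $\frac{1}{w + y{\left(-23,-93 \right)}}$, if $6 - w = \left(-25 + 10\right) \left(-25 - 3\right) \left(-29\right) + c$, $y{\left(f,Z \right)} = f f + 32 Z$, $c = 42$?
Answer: $\frac{1}{9697} \approx 0.00010312$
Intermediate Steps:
$y{\left(f,Z \right)} = f^{2} + 32 Z$
$w = 12144$ ($w = 6 - \left(\left(-25 + 10\right) \left(-25 - 3\right) \left(-29\right) + 42\right) = 6 - \left(\left(-15\right) \left(-28\right) \left(-29\right) + 42\right) = 6 - \left(420 \left(-29\right) + 42\right) = 6 - \left(-12180 + 42\right) = 6 - -12138 = 6 + 12138 = 12144$)
$\frac{1}{w + y{\left(-23,-93 \right)}} = \frac{1}{12144 + \left(\left(-23\right)^{2} + 32 \left(-93\right)\right)} = \frac{1}{12144 + \left(529 - 2976\right)} = \frac{1}{12144 - 2447} = \frac{1}{9697}$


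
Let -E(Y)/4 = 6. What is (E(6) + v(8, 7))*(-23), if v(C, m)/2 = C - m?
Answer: 506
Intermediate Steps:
v(C, m) = -2*m + 2*C (v(C, m) = 2*(C - m) = -2*m + 2*C)
E(Y) = -24 (E(Y) = -4*6 = -24)
(E(6) + v(8, 7))*(-23) = (-24 + (-2*7 + 2*8))*(-23) = (-24 + (-14 + 16))*(-23) = (-24 + 2)*(-23) = -22*(-23) = 506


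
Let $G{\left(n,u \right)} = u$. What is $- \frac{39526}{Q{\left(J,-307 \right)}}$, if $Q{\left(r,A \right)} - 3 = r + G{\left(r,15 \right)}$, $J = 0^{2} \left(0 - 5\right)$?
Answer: $- \frac{19763}{9} \approx -2195.9$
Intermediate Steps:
$J = 0$ ($J = 0 \left(-5\right) = 0$)
$Q{\left(r,A \right)} = 18 + r$ ($Q{\left(r,A \right)} = 3 + \left(r + 15\right) = 3 + \left(15 + r\right) = 18 + r$)
$- \frac{39526}{Q{\left(J,-307 \right)}} = - \frac{39526}{18 + 0} = - \frac{39526}{18} = \left(-39526\right) \frac{1}{18} = - \frac{19763}{9}$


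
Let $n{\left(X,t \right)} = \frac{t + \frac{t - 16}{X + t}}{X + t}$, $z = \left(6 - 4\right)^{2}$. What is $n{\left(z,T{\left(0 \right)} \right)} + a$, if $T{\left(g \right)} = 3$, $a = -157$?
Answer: $- \frac{7685}{49} \approx -156.84$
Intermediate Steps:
$z = 4$ ($z = 2^{2} = 4$)
$n{\left(X,t \right)} = \frac{t + \frac{-16 + t}{X + t}}{X + t}$
$n{\left(z,T{\left(0 \right)} \right)} + a = \frac{-16 + 3 + 3^{2} + 4 \cdot 3}{\left(4 + 3\right)^{2}} - 157 = \frac{-16 + 3 + 9 + 12}{49} - 157 = \frac{1}{49} \cdot 8 - 157 = \frac{8}{49} - 157 = - \frac{7685}{49}$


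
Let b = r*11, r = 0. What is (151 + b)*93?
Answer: 14043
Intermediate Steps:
b = 0 (b = 0*11 = 0)
(151 + b)*93 = (151 + 0)*93 = 151*93 = 14043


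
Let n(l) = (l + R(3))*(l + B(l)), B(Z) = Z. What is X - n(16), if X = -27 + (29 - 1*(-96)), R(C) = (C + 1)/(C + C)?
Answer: -1306/3 ≈ -435.33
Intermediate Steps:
R(C) = (1 + C)/(2*C) (R(C) = (1 + C)/((2*C)) = (1 + C)*(1/(2*C)) = (1 + C)/(2*C))
X = 98 (X = -27 + (29 + 96) = -27 + 125 = 98)
n(l) = 2*l*(⅔ + l) (n(l) = (l + (½)*(1 + 3)/3)*(l + l) = (l + (½)*(⅓)*4)*(2*l) = (l + ⅔)*(2*l) = (⅔ + l)*(2*l) = 2*l*(⅔ + l))
X - n(16) = 98 - 2*16*(2 + 3*16)/3 = 98 - 2*16*(2 + 48)/3 = 98 - 2*16*50/3 = 98 - 1*1600/3 = 98 - 1600/3 = -1306/3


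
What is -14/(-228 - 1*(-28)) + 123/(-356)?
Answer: -613/2225 ≈ -0.27551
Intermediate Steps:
-14/(-228 - 1*(-28)) + 123/(-356) = -14/(-228 + 28) + 123*(-1/356) = -14/(-200) - 123/356 = -14*(-1/200) - 123/356 = 7/100 - 123/356 = -613/2225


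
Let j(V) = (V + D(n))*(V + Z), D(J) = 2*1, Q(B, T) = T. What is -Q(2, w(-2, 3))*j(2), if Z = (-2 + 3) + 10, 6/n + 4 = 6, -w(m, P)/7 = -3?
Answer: -1092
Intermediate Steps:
w(m, P) = 21 (w(m, P) = -7*(-3) = 21)
n = 3 (n = 6/(-4 + 6) = 6/2 = 6*(½) = 3)
Z = 11 (Z = 1 + 10 = 11)
D(J) = 2
j(V) = (2 + V)*(11 + V) (j(V) = (V + 2)*(V + 11) = (2 + V)*(11 + V))
-Q(2, w(-2, 3))*j(2) = -21*(22 + 2² + 13*2) = -21*(22 + 4 + 26) = -21*52 = -1*1092 = -1092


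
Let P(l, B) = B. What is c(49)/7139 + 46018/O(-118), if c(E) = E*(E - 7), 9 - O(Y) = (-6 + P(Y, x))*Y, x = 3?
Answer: -327812492/2462955 ≈ -133.10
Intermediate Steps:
O(Y) = 9 + 3*Y (O(Y) = 9 - (-6 + 3)*Y = 9 - (-3)*Y = 9 + 3*Y)
c(E) = E*(-7 + E)
c(49)/7139 + 46018/O(-118) = (49*(-7 + 49))/7139 + 46018/(9 + 3*(-118)) = (49*42)*(1/7139) + 46018/(9 - 354) = 2058*(1/7139) + 46018/(-345) = 2058/7139 + 46018*(-1/345) = 2058/7139 - 46018/345 = -327812492/2462955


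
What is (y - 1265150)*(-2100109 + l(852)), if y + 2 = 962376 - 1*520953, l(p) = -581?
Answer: 1730399273010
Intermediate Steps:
y = 441421 (y = -2 + (962376 - 1*520953) = -2 + (962376 - 520953) = -2 + 441423 = 441421)
(y - 1265150)*(-2100109 + l(852)) = (441421 - 1265150)*(-2100109 - 581) = -823729*(-2100690) = 1730399273010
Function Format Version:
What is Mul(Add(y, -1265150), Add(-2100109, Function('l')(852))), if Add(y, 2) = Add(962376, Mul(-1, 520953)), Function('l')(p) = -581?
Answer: 1730399273010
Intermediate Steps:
y = 441421 (y = Add(-2, Add(962376, Mul(-1, 520953))) = Add(-2, Add(962376, -520953)) = Add(-2, 441423) = 441421)
Mul(Add(y, -1265150), Add(-2100109, Function('l')(852))) = Mul(Add(441421, -1265150), Add(-2100109, -581)) = Mul(-823729, -2100690) = 1730399273010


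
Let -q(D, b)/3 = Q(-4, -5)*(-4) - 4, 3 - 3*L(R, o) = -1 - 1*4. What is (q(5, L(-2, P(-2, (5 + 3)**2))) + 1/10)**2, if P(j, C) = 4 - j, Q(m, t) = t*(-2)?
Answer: 1745041/100 ≈ 17450.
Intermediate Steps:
Q(m, t) = -2*t
L(R, o) = 8/3 (L(R, o) = 1 - (-1 - 1*4)/3 = 1 - (-1 - 4)/3 = 1 - 1/3*(-5) = 1 + 5/3 = 8/3)
q(D, b) = 132 (q(D, b) = -3*(-2*(-5)*(-4) - 4) = -3*(10*(-4) - 4) = -3*(-40 - 4) = -3*(-44) = 132)
(q(5, L(-2, P(-2, (5 + 3)**2))) + 1/10)**2 = (132 + 1/10)**2 = (1321/10)**2 = 1745041/100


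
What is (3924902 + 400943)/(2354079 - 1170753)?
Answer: 4325845/1183326 ≈ 3.6557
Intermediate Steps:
(3924902 + 400943)/(2354079 - 1170753) = 4325845/1183326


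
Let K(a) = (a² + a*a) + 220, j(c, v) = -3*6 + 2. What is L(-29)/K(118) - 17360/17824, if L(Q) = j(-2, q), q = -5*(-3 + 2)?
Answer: -7617901/7816938 ≈ -0.97454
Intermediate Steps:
q = 5 (q = -5*(-1) = 5)
j(c, v) = -16 (j(c, v) = -18 + 2 = -16)
L(Q) = -16
K(a) = 220 + 2*a² (K(a) = (a² + a²) + 220 = 2*a² + 220 = 220 + 2*a²)
L(-29)/K(118) - 17360/17824 = -16/(220 + 2*118²) - 17360/17824 = -16/(220 + 2*13924) - 17360*1/17824 = -16/(220 + 27848) - 1085/1114 = -16/28068 - 1085/1114 = -16*1/28068 - 1085/1114 = -4/7017 - 1085/1114 = -7617901/7816938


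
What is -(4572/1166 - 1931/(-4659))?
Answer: -11776247/2716197 ≈ -4.3356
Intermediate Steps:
-(4572/1166 - 1931/(-4659)) = -(4572*(1/1166) - 1931*(-1/4659)) = -(2286/583 + 1931/4659) = -1*11776247/2716197 = -11776247/2716197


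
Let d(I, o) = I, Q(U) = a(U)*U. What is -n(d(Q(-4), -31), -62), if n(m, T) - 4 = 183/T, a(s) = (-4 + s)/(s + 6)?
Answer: -65/62 ≈ -1.0484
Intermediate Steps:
a(s) = (-4 + s)/(6 + s)
Q(U) = U*(-4 + U)/(6 + U) (Q(U) = ((-4 + U)/(6 + U))*U = U*(-4 + U)/(6 + U))
n(m, T) = 4 + 183/T
-n(d(Q(-4), -31), -62) = -(4 + 183/(-62)) = -(4 + 183*(-1/62)) = -(4 - 183/62) = -1*65/62 = -65/62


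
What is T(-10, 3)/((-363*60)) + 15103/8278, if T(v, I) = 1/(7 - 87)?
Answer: 13157737739/7211793600 ≈ 1.8245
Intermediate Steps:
T(v, I) = -1/80 (T(v, I) = 1/(-80) = -1/80)
T(-10, 3)/((-363*60)) + 15103/8278 = -1/(80*((-363*60))) + 15103/8278 = -1/80/(-21780) + 15103*(1/8278) = -1/80*(-1/21780) + 15103/8278 = 1/1742400 + 15103/8278 = 13157737739/7211793600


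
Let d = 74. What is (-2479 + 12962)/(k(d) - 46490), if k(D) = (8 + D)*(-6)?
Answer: -10483/46982 ≈ -0.22313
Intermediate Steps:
k(D) = -48 - 6*D
(-2479 + 12962)/(k(d) - 46490) = (-2479 + 12962)/((-48 - 6*74) - 46490) = 10483/((-48 - 444) - 46490) = 10483/(-492 - 46490) = 10483/(-46982) = 10483*(-1/46982) = -10483/46982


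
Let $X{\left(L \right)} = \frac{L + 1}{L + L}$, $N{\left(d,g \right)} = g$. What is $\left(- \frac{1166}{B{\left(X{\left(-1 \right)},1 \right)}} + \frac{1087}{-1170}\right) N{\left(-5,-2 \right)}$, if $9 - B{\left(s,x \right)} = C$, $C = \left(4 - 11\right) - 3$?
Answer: $\frac{1384873}{11115} \approx 124.59$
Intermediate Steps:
$X{\left(L \right)} = \frac{1 + L}{2 L}$
$C = -10$ ($C = -7 - 3 = -10$)
$B{\left(s,x \right)} = 19$ ($B{\left(s,x \right)} = 9 - -10 = 9 + 10 = 19$)
$\left(- \frac{1166}{B{\left(X{\left(-1 \right)},1 \right)}} + \frac{1087}{-1170}\right) N{\left(-5,-2 \right)} = \left(- \frac{1166}{19} + \frac{1087}{-1170}\right) \left(-2\right) = \left(\left(-1166\right) \frac{1}{19} + 1087 \left(- \frac{1}{1170}\right)\right) \left(-2\right) = \left(- \frac{1166}{19} - \frac{1087}{1170}\right) \left(-2\right) = \left(- \frac{1384873}{22230}\right) \left(-2\right) = \frac{1384873}{11115}$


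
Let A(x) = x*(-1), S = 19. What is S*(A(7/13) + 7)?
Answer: 1596/13 ≈ 122.77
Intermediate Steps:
A(x) = -x
S*(A(7/13) + 7) = 19*(-7/13 + 7) = 19*(84/13) = 1596/13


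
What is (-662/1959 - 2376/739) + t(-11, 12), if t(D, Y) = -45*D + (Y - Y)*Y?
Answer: 711468193/1447701 ≈ 491.45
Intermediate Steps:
t(D, Y) = -45*D (t(D, Y) = -45*D + 0*Y = -45*D + 0 = -45*D)
(-662/1959 - 2376/739) + t(-11, 12) = (-662/1959 - 2376/739) - 45*(-11) = (-662*1/1959 - 2376*1/739) + 495 = (-662/1959 - 2376/739) + 495 = -5143802/1447701 + 495 = 711468193/1447701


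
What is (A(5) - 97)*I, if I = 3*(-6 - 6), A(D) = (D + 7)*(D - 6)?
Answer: 3924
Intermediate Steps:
A(D) = (-6 + D)*(7 + D) (A(D) = (7 + D)*(-6 + D) = (-6 + D)*(7 + D))
I = -36 (I = 3*(-12) = -36)
(A(5) - 97)*I = ((-42 + 5 + 5²) - 97)*(-36) = ((-42 + 5 + 25) - 97)*(-36) = (-12 - 97)*(-36) = -109*(-36) = 3924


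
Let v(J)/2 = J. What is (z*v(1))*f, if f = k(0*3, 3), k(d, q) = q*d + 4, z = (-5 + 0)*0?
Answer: 0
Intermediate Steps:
v(J) = 2*J
z = 0 (z = -5*0 = 0)
k(d, q) = 4 + d*q (k(d, q) = d*q + 4 = 4 + d*q)
f = 4 (f = 4 + (0*3)*3 = 4 + 0*3 = 4 + 0 = 4)
(z*v(1))*f = (0*(2*1))*4 = (0*2)*4 = 0*4 = 0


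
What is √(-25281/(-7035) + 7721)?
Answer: 2*√10619433335/2345 ≈ 87.890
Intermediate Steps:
√(-25281/(-7035) + 7721) = √(-25281*(-1/7035) + 7721) = √(8427/2345 + 7721) = √(18114172/2345) = 2*√10619433335/2345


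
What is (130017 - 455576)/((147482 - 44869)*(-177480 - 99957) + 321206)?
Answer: 325559/28468321675 ≈ 1.1436e-5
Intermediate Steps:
(130017 - 455576)/((147482 - 44869)*(-177480 - 99957) + 321206) = -325559/(102613*(-277437) + 321206) = -325559/(-28468642881 + 321206) = -325559/(-28468321675) = -325559*(-1/28468321675) = 325559/28468321675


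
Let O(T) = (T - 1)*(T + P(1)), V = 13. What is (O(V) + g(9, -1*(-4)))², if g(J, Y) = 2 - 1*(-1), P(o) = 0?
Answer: 25281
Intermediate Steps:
g(J, Y) = 3 (g(J, Y) = 2 + 1 = 3)
O(T) = T*(-1 + T) (O(T) = (T - 1)*(T + 0) = (-1 + T)*T = T*(-1 + T))
(O(V) + g(9, -1*(-4)))² = (13*(-1 + 13) + 3)² = (13*12 + 3)² = (156 + 3)² = 159² = 25281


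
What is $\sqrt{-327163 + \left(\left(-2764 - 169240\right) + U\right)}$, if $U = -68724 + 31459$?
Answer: $4 i \sqrt{33527} \approx 732.42 i$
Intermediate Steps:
$U = -37265$
$\sqrt{-327163 + \left(\left(-2764 - 169240\right) + U\right)} = \sqrt{-327163 - 209269} = \sqrt{-536432} = 4 i \sqrt{33527}$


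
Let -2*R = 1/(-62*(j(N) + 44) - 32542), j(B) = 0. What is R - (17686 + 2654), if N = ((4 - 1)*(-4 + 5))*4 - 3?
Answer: -1434783599/70540 ≈ -20340.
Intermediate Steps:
N = 9 (N = (3*1)*4 - 3 = 3*4 - 3 = 12 - 3 = 9)
R = 1/70540 (R = -1/(2*(-62*(0 + 44) - 32542)) = -1/(2*(-62*44 - 32542)) = -1/(2*(-2728 - 32542)) = -1/2/(-35270) = -1/2*(-1/35270) = 1/70540 ≈ 1.4176e-5)
R - (17686 + 2654) = 1/70540 - (17686 + 2654) = 1/70540 - 1*20340 = 1/70540 - 20340 = -1434783599/70540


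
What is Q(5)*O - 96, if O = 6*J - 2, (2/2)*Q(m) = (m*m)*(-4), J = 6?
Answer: -3496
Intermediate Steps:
Q(m) = -4*m**2 (Q(m) = (m*m)*(-4) = m**2*(-4) = -4*m**2)
O = 34 (O = 6*6 - 2 = 36 - 2 = 34)
Q(5)*O - 96 = -4*5**2*34 - 96 = -4*25*34 - 96 = -100*34 - 96 = -3400 - 96 = -3496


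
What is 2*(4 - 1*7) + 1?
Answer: -5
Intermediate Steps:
2*(4 - 1*7) + 1 = 2*(4 - 7) + 1 = 2*(-3) + 1 = -6 + 1 = -5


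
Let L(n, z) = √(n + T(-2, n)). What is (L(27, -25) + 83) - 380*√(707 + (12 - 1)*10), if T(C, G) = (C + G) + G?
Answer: 83 + √79 - 380*√817 ≈ -10770.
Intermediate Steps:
T(C, G) = C + 2*G
L(n, z) = √(-2 + 3*n) (L(n, z) = √(n + (-2 + 2*n)) = √(-2 + 3*n))
(L(27, -25) + 83) - 380*√(707 + (12 - 1)*10) = (√(-2 + 3*27) + 83) - 380*√(707 + (12 - 1)*10) = (√(-2 + 81) + 83) - 380*√(707 + 11*10) = (√79 + 83) - 380*√(707 + 110) = (83 + √79) - 380*√817 = 83 + √79 - 380*√817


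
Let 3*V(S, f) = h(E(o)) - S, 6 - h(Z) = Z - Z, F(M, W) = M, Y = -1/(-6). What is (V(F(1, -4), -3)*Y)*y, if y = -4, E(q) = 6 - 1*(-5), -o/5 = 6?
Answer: -10/9 ≈ -1.1111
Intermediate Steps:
Y = ⅙ (Y = -1*(-⅙) = ⅙ ≈ 0.16667)
o = -30 (o = -5*6 = -30)
E(q) = 11 (E(q) = 6 + 5 = 11)
h(Z) = 6 (h(Z) = 6 - (Z - Z) = 6 - 1*0 = 6 + 0 = 6)
V(S, f) = 2 - S/3 (V(S, f) = (6 - S)/3 = 2 - S/3)
(V(F(1, -4), -3)*Y)*y = ((2 - ⅓*1)*(⅙))*(-4) = ((2 - ⅓)*(⅙))*(-4) = ((5/3)*(⅙))*(-4) = (5/18)*(-4) = -10/9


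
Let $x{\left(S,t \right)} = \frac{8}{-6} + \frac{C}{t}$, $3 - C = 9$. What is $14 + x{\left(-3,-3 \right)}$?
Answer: $\frac{44}{3} \approx 14.667$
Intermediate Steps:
$C = -6$ ($C = 3 - 9 = -6$)
$x{\left(S,t \right)} = - \frac{4}{3} - \frac{6}{t}$ ($x{\left(S,t \right)} = \frac{8}{-6} - \frac{6}{t} = 8 \left(- \frac{1}{6}\right) - \frac{6}{t} = - \frac{4}{3} - \frac{6}{t}$)
$14 + x{\left(-3,-3 \right)} = 14 - \left(\frac{4}{3} + \frac{6}{-3}\right) = 14 - - \frac{2}{3} = 14 + \left(- \frac{4}{3} + 2\right) = 14 + \frac{2}{3} = \frac{44}{3}$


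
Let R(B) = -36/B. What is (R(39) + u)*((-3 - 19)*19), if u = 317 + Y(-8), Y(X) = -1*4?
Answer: -1695826/13 ≈ -1.3045e+5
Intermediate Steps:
Y(X) = -4
u = 313 (u = 317 - 4 = 313)
(R(39) + u)*((-3 - 19)*19) = (-36/39 + 313)*((-3 - 19)*19) = (-36*1/39 + 313)*(-22*19) = (-12/13 + 313)*(-418) = (4057/13)*(-418) = -1695826/13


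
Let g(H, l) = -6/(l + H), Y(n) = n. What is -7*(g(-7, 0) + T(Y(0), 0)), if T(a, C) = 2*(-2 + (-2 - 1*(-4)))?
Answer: -6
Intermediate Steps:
g(H, l) = -6/(H + l)
T(a, C) = 0 (T(a, C) = 2*(-2 + (-2 + 4)) = 2*(-2 + 2) = 2*0 = 0)
-7*(g(-7, 0) + T(Y(0), 0)) = -7*(-6/(-7 + 0) + 0) = -7*(-6/(-7) + 0) = -7*(-6*(-⅐) + 0) = -7*(6/7 + 0) = -7*6/7 = -6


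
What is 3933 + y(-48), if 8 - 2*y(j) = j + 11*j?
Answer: 4225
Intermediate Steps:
y(j) = 4 - 6*j (y(j) = 4 - (j + 11*j)/2 = 4 - 6*j)
3933 + y(-48) = 3933 + (4 - 6*(-48)) = 3933 + (4 + 288) = 3933 + 292 = 4225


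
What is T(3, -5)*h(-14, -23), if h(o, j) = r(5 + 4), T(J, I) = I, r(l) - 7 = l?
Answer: -80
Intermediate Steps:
r(l) = 7 + l
h(o, j) = 16 (h(o, j) = 7 + (5 + 4) = 7 + 9 = 16)
T(3, -5)*h(-14, -23) = -5*16 = -80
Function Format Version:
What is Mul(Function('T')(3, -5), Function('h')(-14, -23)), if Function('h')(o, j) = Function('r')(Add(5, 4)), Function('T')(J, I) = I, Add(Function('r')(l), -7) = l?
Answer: -80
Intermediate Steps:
Function('r')(l) = Add(7, l)
Function('h')(o, j) = 16 (Function('h')(o, j) = Add(7, Add(5, 4)) = Add(7, 9) = 16)
Mul(Function('T')(3, -5), Function('h')(-14, -23)) = Mul(-5, 16) = -80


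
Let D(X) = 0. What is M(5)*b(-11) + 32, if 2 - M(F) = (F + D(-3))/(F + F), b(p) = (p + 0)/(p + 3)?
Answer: 545/16 ≈ 34.063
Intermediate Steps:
b(p) = p/(3 + p)
M(F) = 3/2 (M(F) = 2 - (F + 0)/(F + F) = 2 - F/(2*F) = 2 - F*1/(2*F) = 2 - 1*½ = 2 - ½ = 3/2)
M(5)*b(-11) + 32 = 3*(-11/(3 - 11))/2 + 32 = 3*(-11/(-8))/2 + 32 = 3*(-11*(-⅛))/2 + 32 = (3/2)*(11/8) + 32 = 33/16 + 32 = 545/16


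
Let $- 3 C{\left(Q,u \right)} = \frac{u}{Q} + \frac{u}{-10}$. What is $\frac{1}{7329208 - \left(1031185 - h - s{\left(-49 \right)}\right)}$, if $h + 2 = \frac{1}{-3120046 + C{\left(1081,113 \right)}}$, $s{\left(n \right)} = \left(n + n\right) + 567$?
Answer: $\frac{33727656919}{212433309827741500} \approx 1.5877 \cdot 10^{-7}$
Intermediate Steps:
$s{\left(n \right)} = 567 + 2 n$ ($s{\left(n \right)} = 2 n + 567 = 567 + 2 n$)
$C{\left(Q,u \right)} = \frac{u}{30} - \frac{u}{3 Q}$ ($C{\left(Q,u \right)} = - \frac{\frac{u}{Q} + \frac{u}{-10}}{3} = - \frac{\frac{u}{Q} + u \left(- \frac{1}{10}\right)}{3} = - \frac{\frac{u}{Q} - \frac{u}{10}}{3} = - \frac{- \frac{u}{10} + \frac{u}{Q}}{3} = \frac{u}{30} - \frac{u}{3 Q}$)
$h = - \frac{67455324648}{33727656919}$ ($h = -2 + \frac{1}{-3120046 + \frac{1}{30} \cdot 113 \cdot \frac{1}{1081} \left(-10 + 1081\right)} = -2 + \frac{1}{-3120046 + \frac{1}{30} \cdot 113 \cdot \frac{1}{1081} \cdot 1071} = -2 + \frac{1}{-3120046 + \frac{40341}{10810}} = -2 + \frac{1}{- \frac{33727656919}{10810}} = -2 - \frac{10810}{33727656919} = - \frac{67455324648}{33727656919} \approx -2.0$)
$\frac{1}{7329208 - \left(1031185 - h - s{\left(-49 \right)}\right)} = \frac{1}{7329208 + \left(\left(- \frac{67455324648}{33727656919} + \left(567 + 2 \left(-49\right)\right)\right) - 1031185\right)} = \frac{1}{7329208 + \left(\left(- \frac{67455324648}{33727656919} + \left(567 - 98\right)\right) - 1031185\right)} = \frac{1}{7329208 + \left(\left(- \frac{67455324648}{33727656919} + 469\right) - 1031185\right)} = \frac{1}{7329208 + \left(\frac{15750815770363}{33727656919} - 1031185\right)} = \frac{1}{7329208 - \frac{34763703084248652}{33727656919}} = \frac{1}{\frac{212433309827741500}{33727656919}} = \frac{33727656919}{212433309827741500}$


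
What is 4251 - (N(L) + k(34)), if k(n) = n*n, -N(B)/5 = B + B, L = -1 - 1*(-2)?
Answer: 3105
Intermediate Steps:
L = 1 (L = -1 + 2 = 1)
N(B) = -10*B (N(B) = -5*(B + B) = -10*B)
k(n) = n²
4251 - (N(L) + k(34)) = 4251 - (-10*1 + 34²) = 4251 - (-10 + 1156) = 4251 - 1*1146 = 4251 - 1146 = 3105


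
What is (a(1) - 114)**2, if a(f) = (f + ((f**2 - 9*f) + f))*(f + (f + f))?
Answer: 17424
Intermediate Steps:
a(f) = 3*f*(f**2 - 7*f) (a(f) = (f + (f**2 - 8*f))*(f + 2*f) = (f**2 - 7*f)*(3*f) = 3*f*(f**2 - 7*f))
(a(1) - 114)**2 = (3*1**2*(-7 + 1) - 114)**2 = (3*1*(-6) - 114)**2 = (-18 - 114)**2 = (-132)**2 = 17424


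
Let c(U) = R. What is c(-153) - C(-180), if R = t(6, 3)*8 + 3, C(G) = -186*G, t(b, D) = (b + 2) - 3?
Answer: -33437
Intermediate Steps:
t(b, D) = -1 + b (t(b, D) = (2 + b) - 3 = -1 + b)
R = 43 (R = (-1 + 6)*8 + 3 = 5*8 + 3 = 40 + 3 = 43)
c(U) = 43
c(-153) - C(-180) = 43 - (-186)*(-180) = 43 - 1*33480 = 43 - 33480 = -33437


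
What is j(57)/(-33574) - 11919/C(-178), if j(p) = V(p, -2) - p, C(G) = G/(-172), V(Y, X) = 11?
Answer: -17207243711/1494043 ≈ -11517.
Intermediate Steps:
C(G) = -G/172 (C(G) = G*(-1/172) = -G/172)
j(p) = 11 - p
j(57)/(-33574) - 11919/C(-178) = (11 - 1*57)/(-33574) - 11919/((-1/172*(-178))) = (11 - 57)*(-1/33574) - 11919/89/86 = -46*(-1/33574) - 11919*86/89 = 23/16787 - 1025034/89 = -17207243711/1494043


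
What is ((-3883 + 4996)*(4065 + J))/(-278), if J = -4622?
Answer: 619941/278 ≈ 2230.0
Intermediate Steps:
((-3883 + 4996)*(4065 + J))/(-278) = ((-3883 + 4996)*(4065 - 4622))/(-278) = (1113*(-557))*(-1/278) = -619941*(-1/278) = 619941/278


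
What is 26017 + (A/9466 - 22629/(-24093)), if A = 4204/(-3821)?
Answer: 3778818746404348/145238972583 ≈ 26018.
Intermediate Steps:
A = -4204/3821 (A = 4204*(-1/3821) = -4204/3821 ≈ -1.1002)
26017 + (A/9466 - 22629/(-24093)) = 26017 + (-4204/3821/9466 - 22629/(-24093)) = 26017 + (-4204/3821*1/9466 - 22629*(-1/24093)) = 26017 + (-2102/18084793 + 7543/8031) = 26017 + 136396712437/145238972583 = 3778818746404348/145238972583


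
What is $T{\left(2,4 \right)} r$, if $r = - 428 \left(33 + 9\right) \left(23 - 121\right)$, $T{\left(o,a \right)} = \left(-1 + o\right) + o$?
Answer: $5284944$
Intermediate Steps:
$T{\left(o,a \right)} = -1 + 2 o$
$r = 1761648$ ($r = - 428 \cdot 42 \left(-98\right) = \left(-428\right) \left(-4116\right) = 1761648$)
$T{\left(2,4 \right)} r = \left(-1 + 2 \cdot 2\right) 1761648 = \left(-1 + 4\right) 1761648 = 3 \cdot 1761648 = 5284944$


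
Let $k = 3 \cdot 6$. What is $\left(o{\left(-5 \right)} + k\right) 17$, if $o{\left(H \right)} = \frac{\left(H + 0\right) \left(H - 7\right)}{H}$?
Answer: $102$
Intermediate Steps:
$k = 18$
$o{\left(H \right)} = -7 + H$ ($o{\left(H \right)} = \frac{H \left(-7 + H\right)}{H} = -7 + H$)
$\left(o{\left(-5 \right)} + k\right) 17 = \left(\left(-7 - 5\right) + 18\right) 17 = \left(-12 + 18\right) 17 = 6 \cdot 17 = 102$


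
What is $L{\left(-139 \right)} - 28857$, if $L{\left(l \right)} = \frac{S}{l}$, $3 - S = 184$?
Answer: $- \frac{4010942}{139} \approx -28856.0$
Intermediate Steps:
$S = -181$ ($S = 3 - 184 = -181$)
$L{\left(l \right)} = - \frac{181}{l}$
$L{\left(-139 \right)} - 28857 = - \frac{181}{-139} - 28857 = \left(-181\right) \left(- \frac{1}{139}\right) - 28857 = \frac{181}{139} - 28857 = - \frac{4010942}{139}$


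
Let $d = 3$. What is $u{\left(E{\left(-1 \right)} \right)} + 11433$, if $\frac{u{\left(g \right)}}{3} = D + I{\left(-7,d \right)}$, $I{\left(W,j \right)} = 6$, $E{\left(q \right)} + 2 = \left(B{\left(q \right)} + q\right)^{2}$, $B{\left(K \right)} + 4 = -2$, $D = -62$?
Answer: $11265$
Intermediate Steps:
$B{\left(K \right)} = -6$ ($B{\left(K \right)} = -4 - 2 = -6$)
$E{\left(q \right)} = -2 + \left(-6 + q\right)^{2}$
$u{\left(g \right)} = -168$ ($u{\left(g \right)} = 3 \left(-62 + 6\right) = 3 \left(-56\right) = -168$)
$u{\left(E{\left(-1 \right)} \right)} + 11433 = -168 + 11433 = 11265$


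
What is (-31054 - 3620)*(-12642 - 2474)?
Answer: 524132184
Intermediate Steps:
(-31054 - 3620)*(-12642 - 2474) = -34674*(-15116) = 524132184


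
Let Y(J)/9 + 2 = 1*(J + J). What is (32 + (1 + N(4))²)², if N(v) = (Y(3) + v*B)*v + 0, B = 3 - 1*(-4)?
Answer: 4366698561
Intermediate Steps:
Y(J) = -18 + 18*J (Y(J) = -18 + 9*(1*(J + J)) = -18 + 9*(1*(2*J)) = -18 + 9*(2*J) = -18 + 18*J)
B = 7 (B = 3 + 4 = 7)
N(v) = v*(36 + 7*v) (N(v) = ((-18 + 18*3) + v*7)*v + 0 = ((-18 + 54) + 7*v)*v + 0 = (36 + 7*v)*v + 0 = v*(36 + 7*v) + 0 = v*(36 + 7*v))
(32 + (1 + N(4))²)² = (32 + (1 + 4*(36 + 7*4))²)² = (32 + (1 + 4*(36 + 28))²)² = (32 + (1 + 4*64)²)² = (32 + (1 + 256)²)² = (32 + 257²)² = (32 + 66049)² = 66081² = 4366698561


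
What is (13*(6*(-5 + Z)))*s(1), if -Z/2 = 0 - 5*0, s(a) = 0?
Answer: 0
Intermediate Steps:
Z = 0 (Z = -2*(0 - 5*0) = -2*(0 + 0) = -2*0 = 0)
(13*(6*(-5 + Z)))*s(1) = (13*(6*(-5 + 0)))*0 = (13*(6*(-5)))*0 = (13*(-30))*0 = -390*0 = 0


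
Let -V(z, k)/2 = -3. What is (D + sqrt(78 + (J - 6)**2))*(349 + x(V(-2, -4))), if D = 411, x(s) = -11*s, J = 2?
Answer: 116313 + 283*sqrt(94) ≈ 1.1906e+5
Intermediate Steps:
V(z, k) = 6 (V(z, k) = -2*(-3) = 6)
(D + sqrt(78 + (J - 6)**2))*(349 + x(V(-2, -4))) = (411 + sqrt(78 + (2 - 6)**2))*(349 - 11*6) = (411 + sqrt(78 + (-4)**2))*(349 - 66) = (411 + sqrt(78 + 16))*283 = (411 + sqrt(94))*283 = 116313 + 283*sqrt(94)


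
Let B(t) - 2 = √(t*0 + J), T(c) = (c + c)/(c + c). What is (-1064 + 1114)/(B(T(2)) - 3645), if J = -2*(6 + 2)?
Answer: -36430/2654293 - 40*I/2654293 ≈ -0.013725 - 1.507e-5*I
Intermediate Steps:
J = -16 (J = -2*8 = -16)
T(c) = 1 (T(c) = (2*c)/((2*c)) = (2*c)*(1/(2*c)) = 1)
B(t) = 2 + 4*I (B(t) = 2 + √(t*0 - 16) = 2 + √(0 - 16) = 2 + √(-16) = 2 + 4*I)
(-1064 + 1114)/(B(T(2)) - 3645) = (-1064 + 1114)/((2 + 4*I) - 3645) = 50/(-3643 + 4*I) = 50*((-3643 - 4*I)/13271465) = 10*(-3643 - 4*I)/2654293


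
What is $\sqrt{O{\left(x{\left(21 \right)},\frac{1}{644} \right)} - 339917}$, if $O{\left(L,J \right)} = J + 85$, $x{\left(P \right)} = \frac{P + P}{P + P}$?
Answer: $\frac{i \sqrt{35235140927}}{322} \approx 582.95 i$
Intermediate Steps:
$x{\left(P \right)} = 1$ ($x{\left(P \right)} = \frac{2 P}{2 P} = 2 P \frac{1}{2 P} = 1$)
$O{\left(L,J \right)} = 85 + J$
$\sqrt{O{\left(x{\left(21 \right)},\frac{1}{644} \right)} - 339917} = \sqrt{\left(85 + \frac{1}{644}\right) - 339917} = \sqrt{\frac{54741}{644} - 339917} = \sqrt{- \frac{218851807}{644}} = \frac{i \sqrt{35235140927}}{322}$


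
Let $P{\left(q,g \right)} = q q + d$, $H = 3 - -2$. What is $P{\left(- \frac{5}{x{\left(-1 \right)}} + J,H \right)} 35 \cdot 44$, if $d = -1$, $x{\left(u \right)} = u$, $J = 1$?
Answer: $53900$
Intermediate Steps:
$H = 5$ ($H = 3 + 2 = 5$)
$P{\left(q,g \right)} = -1 + q^{2}$ ($P{\left(q,g \right)} = q q - 1 = q^{2} - 1 = -1 + q^{2}$)
$P{\left(- \frac{5}{x{\left(-1 \right)}} + J,H \right)} 35 \cdot 44 = \left(-1 + \left(- \frac{5}{-1} + 1\right)^{2}\right) 35 \cdot 44 = \left(-1 + \left(\left(-5\right) \left(-1\right) + 1\right)^{2}\right) 35 \cdot 44 = \left(-1 + \left(5 + 1\right)^{2}\right) 35 \cdot 44 = \left(-1 + 6^{2}\right) 35 \cdot 44 = \left(-1 + 36\right) 35 \cdot 44 = 35 \cdot 35 \cdot 44 = 1225 \cdot 44 = 53900$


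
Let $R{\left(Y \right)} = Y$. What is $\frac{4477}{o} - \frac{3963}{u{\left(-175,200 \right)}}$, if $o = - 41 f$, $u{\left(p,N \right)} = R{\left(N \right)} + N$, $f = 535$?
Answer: $- \frac{17743841}{1754800} \approx -10.112$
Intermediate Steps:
$u{\left(p,N \right)} = 2 N$ ($u{\left(p,N \right)} = N + N = 2 N$)
$o = -21935$ ($o = \left(-41\right) 535 = -21935$)
$\frac{4477}{o} - \frac{3963}{u{\left(-175,200 \right)}} = \frac{4477}{-21935} - \frac{3963}{2 \cdot 200} = 4477 \left(- \frac{1}{21935}\right) - \frac{3963}{400} = - \frac{4477}{21935} - \frac{3963}{400} = - \frac{17743841}{1754800}$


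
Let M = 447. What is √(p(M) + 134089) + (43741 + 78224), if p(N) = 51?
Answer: 121965 + 2*√33535 ≈ 1.2233e+5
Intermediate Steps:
√(p(M) + 134089) + (43741 + 78224) = √(51 + 134089) + (43741 + 78224) = √134140 + 121965 = 2*√33535 + 121965 = 121965 + 2*√33535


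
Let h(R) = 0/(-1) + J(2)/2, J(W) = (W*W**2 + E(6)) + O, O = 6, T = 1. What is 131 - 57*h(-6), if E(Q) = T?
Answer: -593/2 ≈ -296.50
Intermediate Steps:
E(Q) = 1
J(W) = 7 + W**3 (J(W) = (W*W**2 + 1) + 6 = (W**3 + 1) + 6 = (1 + W**3) + 6 = 7 + W**3)
h(R) = 15/2 (h(R) = 0/(-1) + (7 + 2**3)/2 = 0*(-1) + (7 + 8)*(1/2) = 0 + 15*(1/2) = 0 + 15/2 = 15/2)
131 - 57*h(-6) = 131 - 57*15/2 = 131 - 855/2 = -593/2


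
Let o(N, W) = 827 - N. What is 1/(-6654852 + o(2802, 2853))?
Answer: -1/6656827 ≈ -1.5022e-7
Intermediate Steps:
1/(-6654852 + o(2802, 2853)) = 1/(-6654852 + (827 - 1*2802)) = 1/(-6654852 + (827 - 2802)) = 1/(-6654852 - 1975) = 1/(-6656827) = -1/6656827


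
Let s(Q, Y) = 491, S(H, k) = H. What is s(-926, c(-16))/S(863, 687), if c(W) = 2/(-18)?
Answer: 491/863 ≈ 0.56895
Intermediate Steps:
c(W) = -⅑ (c(W) = 2*(-1/18) = -⅑)
s(-926, c(-16))/S(863, 687) = 491/863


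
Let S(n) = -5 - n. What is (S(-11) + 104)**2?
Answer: 12100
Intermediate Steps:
(S(-11) + 104)**2 = ((-5 - 1*(-11)) + 104)**2 = ((-5 + 11) + 104)**2 = (6 + 104)**2 = 110**2 = 12100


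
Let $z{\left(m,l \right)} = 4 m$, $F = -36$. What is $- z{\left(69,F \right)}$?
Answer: $-276$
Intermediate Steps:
$- z{\left(69,F \right)} = - 4 \cdot 69 = \left(-1\right) 276 = -276$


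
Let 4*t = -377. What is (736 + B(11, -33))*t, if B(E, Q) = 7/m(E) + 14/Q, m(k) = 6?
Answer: -18331625/264 ≈ -69438.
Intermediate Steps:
t = -377/4 (t = (¼)*(-377) = -377/4 ≈ -94.250)
B(E, Q) = 7/6 + 14/Q
(736 + B(11, -33))*t = (736 + (7/6 + 14/(-33)))*(-377/4) = (736 + (7/6 + 14*(-1/33)))*(-377/4) = (736 + (7/6 - 14/33))*(-377/4) = (736 + 49/66)*(-377/4) = (48625/66)*(-377/4) = -18331625/264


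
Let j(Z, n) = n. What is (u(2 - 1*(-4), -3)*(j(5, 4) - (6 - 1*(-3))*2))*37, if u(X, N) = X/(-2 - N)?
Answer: -3108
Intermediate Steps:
(u(2 - 1*(-4), -3)*(j(5, 4) - (6 - 1*(-3))*2))*37 = ((-(2 - 1*(-4))/(2 - 3))*(4 - (6 - 1*(-3))*2))*37 = ((-1*(2 + 4)/(-1))*(4 - (6 + 3)*2))*37 = ((-1*6*(-1))*(4 - 9*2))*37 = (6*(4 - 1*18))*37 = (6*(4 - 18))*37 = (6*(-14))*37 = -84*37 = -3108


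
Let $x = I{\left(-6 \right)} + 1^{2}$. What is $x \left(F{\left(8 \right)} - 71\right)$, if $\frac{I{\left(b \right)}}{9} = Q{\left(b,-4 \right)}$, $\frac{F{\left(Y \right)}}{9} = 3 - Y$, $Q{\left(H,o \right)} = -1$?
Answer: $928$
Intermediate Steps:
$F{\left(Y \right)} = 27 - 9 Y$ ($F{\left(Y \right)} = 9 \left(3 - Y\right) = 27 - 9 Y$)
$I{\left(b \right)} = -9$ ($I{\left(b \right)} = 9 \left(-1\right) = -9$)
$x = -8$ ($x = -9 + 1^{2} = -9 + 1 = -8$)
$x \left(F{\left(8 \right)} - 71\right) = - 8 \left(\left(27 - 72\right) - 71\right) = - 8 \left(-45 - 71\right) = \left(-8\right) \left(-116\right) = 928$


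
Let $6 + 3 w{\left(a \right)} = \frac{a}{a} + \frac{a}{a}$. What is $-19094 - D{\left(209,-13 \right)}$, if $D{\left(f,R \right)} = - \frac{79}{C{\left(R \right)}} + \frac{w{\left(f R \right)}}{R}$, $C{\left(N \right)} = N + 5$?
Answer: $- \frac{5960441}{312} \approx -19104.0$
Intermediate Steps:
$w{\left(a \right)} = - \frac{4}{3}$ ($w{\left(a \right)} = -2 + \frac{\frac{a}{a} + \frac{a}{a}}{3} = -2 + \frac{1 + 1}{3} = -2 + \frac{1}{3} \cdot 2 = -2 + \frac{2}{3} = - \frac{4}{3}$)
$C{\left(N \right)} = 5 + N$
$D{\left(f,R \right)} = - \frac{79}{5 + R} - \frac{4}{3 R}$
$-19094 - D{\left(209,-13 \right)} = -19094 - \frac{-20 - -3133}{3 \left(-13\right) \left(5 - 13\right)} = -19094 - \frac{1}{3} \left(- \frac{1}{13}\right) \frac{1}{-8} \left(-20 + 3133\right) = -19094 - \frac{1}{3} \left(- \frac{1}{13}\right) \left(- \frac{1}{8}\right) 3113 = -19094 - \frac{3113}{312} = - \frac{5960441}{312}$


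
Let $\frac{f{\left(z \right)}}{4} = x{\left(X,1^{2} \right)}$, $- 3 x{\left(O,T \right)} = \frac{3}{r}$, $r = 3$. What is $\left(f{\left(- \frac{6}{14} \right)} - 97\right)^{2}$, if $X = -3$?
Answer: $\frac{87025}{9} \approx 9669.4$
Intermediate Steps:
$x{\left(O,T \right)} = - \frac{1}{3}$ ($x{\left(O,T \right)} = - \frac{3 \cdot \frac{1}{3}}{3} = \left(- \frac{1}{3}\right) 1 = - \frac{1}{3}$)
$f{\left(z \right)} = - \frac{4}{3}$ ($f{\left(z \right)} = 4 \left(- \frac{1}{3}\right) = - \frac{4}{3}$)
$\left(f{\left(- \frac{6}{14} \right)} - 97\right)^{2} = \left(- \frac{4}{3} - 97\right)^{2} = \left(- \frac{295}{3}\right)^{2} = \frac{87025}{9}$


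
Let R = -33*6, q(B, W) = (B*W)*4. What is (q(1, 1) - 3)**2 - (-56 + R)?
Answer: 255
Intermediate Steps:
q(B, W) = 4*B*W
R = -198
(q(1, 1) - 3)**2 - (-56 + R) = (4*1*1 - 3)**2 - (-56 - 198) = (4 - 3)**2 - 1*(-254) = 1**2 + 254 = 1 + 254 = 255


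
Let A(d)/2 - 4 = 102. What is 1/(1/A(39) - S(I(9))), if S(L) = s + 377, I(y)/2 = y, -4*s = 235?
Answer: -53/16867 ≈ -0.0031422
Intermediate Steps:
s = -235/4 (s = -¼*235 = -235/4 ≈ -58.750)
I(y) = 2*y
A(d) = 212 (A(d) = 8 + 2*102 = 8 + 204 = 212)
S(L) = 1273/4 (S(L) = -235/4 + 377 = 1273/4)
1/(1/A(39) - S(I(9))) = 1/(1/212 - 1*1273/4) = 1/(1/212 - 1273/4) = 1/(-16867/53) = -53/16867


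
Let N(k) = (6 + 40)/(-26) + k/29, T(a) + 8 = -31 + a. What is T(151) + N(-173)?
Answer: 39308/377 ≈ 104.27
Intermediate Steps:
T(a) = -39 + a (T(a) = -8 + (-31 + a) = -39 + a)
N(k) = -23/13 + k/29 (N(k) = 46*(-1/26) + k*(1/29) = -23/13 + k/29)
T(151) + N(-173) = (-39 + 151) + (-23/13 + (1/29)*(-173)) = 112 + (-23/13 - 173/29) = 112 - 2916/377 = 39308/377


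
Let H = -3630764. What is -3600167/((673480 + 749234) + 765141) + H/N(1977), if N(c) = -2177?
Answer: 7935747607661/4762960335 ≈ 1666.1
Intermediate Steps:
-3600167/((673480 + 749234) + 765141) + H/N(1977) = -3600167/((673480 + 749234) + 765141) - 3630764/(-2177) = -3600167/(1422714 + 765141) - 3630764*(-1/2177) = -3600167/2187855 + 3630764/2177 = 7935747607661/4762960335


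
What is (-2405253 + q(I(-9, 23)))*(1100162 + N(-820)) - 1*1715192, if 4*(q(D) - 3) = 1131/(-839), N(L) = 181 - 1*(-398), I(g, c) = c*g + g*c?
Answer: -8885209267201423/3356 ≈ -2.6476e+12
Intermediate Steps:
I(g, c) = 2*c*g (I(g, c) = c*g + c*g = 2*c*g)
N(L) = 579 (N(L) = 181 + 398 = 579)
q(D) = 8937/3356 (q(D) = 3 + (1131/(-839))/4 = 3 + (1131*(-1/839))/4 = 3 + (¼)*(-1131/839) = 3 - 1131/3356 = 8937/3356)
(-2405253 + q(I(-9, 23)))*(1100162 + N(-820)) - 1*1715192 = (-2405253 + 8937/3356)*(1100162 + 579) - 1*1715192 = -8072020131/3356*1100741 - 1715192 = -8885203511017071/3356 - 1715192 = -8885209267201423/3356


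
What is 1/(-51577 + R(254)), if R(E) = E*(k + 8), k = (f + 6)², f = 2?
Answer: -1/33289 ≈ -3.0040e-5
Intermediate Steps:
k = 64 (k = (2 + 6)² = 8² = 64)
R(E) = 72*E (R(E) = E*(64 + 8) = E*72 = 72*E)
1/(-51577 + R(254)) = 1/(-51577 + 72*254) = 1/(-51577 + 18288) = 1/(-33289) = -1/33289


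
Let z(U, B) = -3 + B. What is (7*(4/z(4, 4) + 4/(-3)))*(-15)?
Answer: -280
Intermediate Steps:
(7*(4/z(4, 4) + 4/(-3)))*(-15) = (7*(4/(-3 + 4) + 4/(-3)))*(-15) = (7*(4/1 + 4*(-⅓)))*(-15) = (7*(4*1 - 4/3))*(-15) = (7*(4 - 4/3))*(-15) = (7*(8/3))*(-15) = (56/3)*(-15) = -280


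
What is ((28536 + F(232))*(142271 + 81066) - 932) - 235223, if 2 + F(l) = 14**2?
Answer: 6416235855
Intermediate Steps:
F(l) = 194 (F(l) = -2 + 14**2 = -2 + 196 = 194)
((28536 + F(232))*(142271 + 81066) - 932) - 235223 = ((28536 + 194)*(142271 + 81066) - 932) - 235223 = (28730*223337 - 932) - 235223 = (6416472010 - 932) - 235223 = 6416471078 - 235223 = 6416235855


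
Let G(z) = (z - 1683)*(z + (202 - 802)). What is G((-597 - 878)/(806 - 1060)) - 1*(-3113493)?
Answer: 265165220863/64516 ≈ 4.1101e+6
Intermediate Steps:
G(z) = (-1683 + z)*(-600 + z) (G(z) = (-1683 + z)*(z - 600) = (-1683 + z)*(-600 + z))
G((-597 - 878)/(806 - 1060)) - 1*(-3113493) = (1009800 + ((-597 - 878)/(806 - 1060))² - 2283*(-597 - 878)/(806 - 1060)) - 1*(-3113493) = (1009800 + (-1475/(-254))² - (-3367425)/(-254)) + 3113493 = (1009800 + (-1475*(-1/254))² - (-3367425)*(-1)/254) + 3113493 = (1009800 + (1475/254)² - 2283*1475/254) + 3113493 = (1009800 + 2175625/64516 - 3367425/254) + 3113493 = 64295106475/64516 + 3113493 = 265165220863/64516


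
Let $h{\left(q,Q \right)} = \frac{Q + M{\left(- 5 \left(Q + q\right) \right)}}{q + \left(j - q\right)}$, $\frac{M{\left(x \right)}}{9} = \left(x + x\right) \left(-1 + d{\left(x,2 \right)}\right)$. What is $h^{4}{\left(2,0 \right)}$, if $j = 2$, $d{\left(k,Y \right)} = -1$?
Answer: $1049760000$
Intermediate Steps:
$M{\left(x \right)} = - 36 x$ ($M{\left(x \right)} = 9 \left(x + x\right) \left(-1 - 1\right) = 9 \cdot 2 x \left(-2\right) = 9 \left(- 4 x\right) = - 36 x$)
$h{\left(q,Q \right)} = 90 q + \frac{181 Q}{2}$ ($h{\left(q,Q \right)} = \frac{Q - 36 \left(- 5 \left(Q + q\right)\right)}{q - \left(-2 + q\right)} = \frac{Q - 36 \left(- 5 Q - 5 q\right)}{2} = \left(Q + \left(180 Q + 180 q\right)\right) \frac{1}{2} = \left(180 q + 181 Q\right) \frac{1}{2} = 90 q + \frac{181 Q}{2}$)
$h^{4}{\left(2,0 \right)} = \left(90 \cdot 2 + \frac{181}{2} \cdot 0\right)^{4} = \left(180 + 0\right)^{4} = 180^{4} = 1049760000$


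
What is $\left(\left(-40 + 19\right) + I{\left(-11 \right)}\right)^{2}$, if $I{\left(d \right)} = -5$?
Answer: $676$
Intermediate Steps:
$\left(\left(-40 + 19\right) + I{\left(-11 \right)}\right)^{2} = \left(\left(-40 + 19\right) - 5\right)^{2} = \left(-21 - 5\right)^{2} = \left(-26\right)^{2} = 676$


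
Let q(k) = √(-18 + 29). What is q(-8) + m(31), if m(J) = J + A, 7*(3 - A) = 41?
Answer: 197/7 + √11 ≈ 31.459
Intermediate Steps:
A = -20/7 (A = 3 - ⅐*41 = 3 - 41/7 = -20/7 ≈ -2.8571)
q(k) = √11
m(J) = -20/7 + J (m(J) = J - 20/7 = -20/7 + J)
q(-8) + m(31) = √11 + (-20/7 + 31) = √11 + 197/7 = 197/7 + √11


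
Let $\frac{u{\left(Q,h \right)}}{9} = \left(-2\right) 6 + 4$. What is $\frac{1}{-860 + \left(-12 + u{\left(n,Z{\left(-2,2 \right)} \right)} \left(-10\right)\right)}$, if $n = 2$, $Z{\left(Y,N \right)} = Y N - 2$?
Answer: $- \frac{1}{152} \approx -0.0065789$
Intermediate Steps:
$Z{\left(Y,N \right)} = -2 + N Y$ ($Z{\left(Y,N \right)} = N Y - 2 = -2 + N Y$)
$u{\left(Q,h \right)} = -72$ ($u{\left(Q,h \right)} = 9 \left(\left(-2\right) 6 + 4\right) = 9 \left(-12 + 4\right) = 9 \left(-8\right) = -72$)
$\frac{1}{-860 + \left(-12 + u{\left(n,Z{\left(-2,2 \right)} \right)} \left(-10\right)\right)} = \frac{1}{-860 - -708} = \frac{1}{-860 + \left(-12 + 720\right)} = \frac{1}{-860 + 708} = \frac{1}{-152} = - \frac{1}{152}$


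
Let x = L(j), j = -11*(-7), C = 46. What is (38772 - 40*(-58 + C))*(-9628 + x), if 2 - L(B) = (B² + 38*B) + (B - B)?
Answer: -725416212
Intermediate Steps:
j = 77
L(B) = 2 - B² - 38*B (L(B) = 2 - ((B² + 38*B) + (B - B)) = 2 - ((B² + 38*B) + 0) = 2 - (B² + 38*B) = 2 + (-B² - 38*B) = 2 - B² - 38*B)
x = -8853 (x = 2 - 1*77² - 38*77 = 2 - 1*5929 - 2926 = 2 - 5929 - 2926 = -8853)
(38772 - 40*(-58 + C))*(-9628 + x) = (38772 - 40*(-58 + 46))*(-9628 - 8853) = (38772 - 40*(-12))*(-18481) = (38772 + 480)*(-18481) = 39252*(-18481) = -725416212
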